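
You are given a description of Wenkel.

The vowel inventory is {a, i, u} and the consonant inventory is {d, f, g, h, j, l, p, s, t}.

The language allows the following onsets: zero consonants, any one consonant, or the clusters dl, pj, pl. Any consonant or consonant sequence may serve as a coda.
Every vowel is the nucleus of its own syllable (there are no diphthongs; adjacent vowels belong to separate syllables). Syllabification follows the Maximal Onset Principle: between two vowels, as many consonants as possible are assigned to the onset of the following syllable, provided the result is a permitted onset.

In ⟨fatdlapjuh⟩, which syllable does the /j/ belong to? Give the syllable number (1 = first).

3

Vowels present: a, a, u; each is a nucleus, giving 3 syllables.
/a…a/ gap (V1→V2): /tdl/ — longest licit onset from the right is /dl/, leaving /t/ as coda.
/a…u/ gap (V2→V3): /pj/ is a licit onset in full, so it all attaches to the next syllable.
So the parse is fat.dla.pjuh.
The /j/ is in the onset of syllable 3 (/pjuh/).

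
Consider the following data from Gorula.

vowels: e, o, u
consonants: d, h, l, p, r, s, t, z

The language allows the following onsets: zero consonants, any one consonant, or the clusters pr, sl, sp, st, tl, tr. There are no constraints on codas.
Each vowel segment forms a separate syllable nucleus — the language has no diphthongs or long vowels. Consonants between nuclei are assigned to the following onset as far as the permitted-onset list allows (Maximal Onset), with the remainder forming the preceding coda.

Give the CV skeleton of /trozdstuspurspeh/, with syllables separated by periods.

Nuclei (vowels): o, u, u, e → 4 syllables.
V1 /o/ – V2 /u/: /zdst/ splits as /zd/ + /st/ (/st/ is the longest suffix that is a licit onset).
V2 /u/ – V3 /u/: /sp/ — entire cluster is a permitted onset → onset /sp/, coda ∅.
V3 /u/ – V4 /e/: /rsp/ splits as /r/ + /sp/ (/sp/ is the longest suffix that is a licit onset).
So the parse is trozd.stu.spur.speh.
Mapping each syllable to C/V: /trozd/ → CCVCC, /stu/ → CCV, /spur/ → CCVC, /speh/ → CCVC.

CCVCC.CCV.CCVC.CCVC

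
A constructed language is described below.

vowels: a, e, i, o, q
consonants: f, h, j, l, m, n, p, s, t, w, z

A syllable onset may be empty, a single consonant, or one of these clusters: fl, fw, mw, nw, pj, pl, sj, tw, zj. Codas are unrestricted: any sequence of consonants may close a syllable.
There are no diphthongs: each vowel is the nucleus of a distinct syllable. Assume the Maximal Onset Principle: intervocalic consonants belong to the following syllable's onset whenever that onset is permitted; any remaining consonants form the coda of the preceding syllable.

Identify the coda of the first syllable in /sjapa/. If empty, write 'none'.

Nuclei (vowels): a, a → 2 syllables.
Between /a/ (V1) and /a/ (V2): just /p/ — single C goes to the following onset.
So the parse is sja.pa.
Syllable 1 is /sja/: onset /sj/, nucleus /a/, coda ∅.

none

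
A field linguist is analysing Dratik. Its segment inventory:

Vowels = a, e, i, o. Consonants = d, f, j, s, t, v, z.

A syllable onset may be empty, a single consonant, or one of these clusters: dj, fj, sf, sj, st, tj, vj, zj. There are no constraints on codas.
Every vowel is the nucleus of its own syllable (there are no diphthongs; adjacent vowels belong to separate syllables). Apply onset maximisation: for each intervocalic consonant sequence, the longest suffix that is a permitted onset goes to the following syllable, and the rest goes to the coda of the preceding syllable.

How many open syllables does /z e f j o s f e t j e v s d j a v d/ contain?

3

Vowels present: e, o, e, e, a; each is a nucleus, giving 5 syllables.
σ1/σ2 boundary: /fj/ is a licit onset in full, so it all attaches to the next syllable.
σ2/σ3 boundary: /sf/ — entire cluster is a permitted onset → onset /sf/, coda ∅.
σ3/σ4 boundary: cluster /tj/ — /tj/ is itself a permitted onset, so the whole cluster goes right; preceding coda = ∅.
σ4/σ5 boundary: cluster /vsdj/ — the longest permitted-onset suffix is /dj/; onset = /dj/, preceding coda = /vs/.
Syllabification: ze.fjo.sfe.tjevs.djavd.
Classifying each syllable: /ze/ (open), /fjo/ (open), /sfe/ (open), /tjevs/ (closed), /djavd/ (closed).
Open syllables: 3.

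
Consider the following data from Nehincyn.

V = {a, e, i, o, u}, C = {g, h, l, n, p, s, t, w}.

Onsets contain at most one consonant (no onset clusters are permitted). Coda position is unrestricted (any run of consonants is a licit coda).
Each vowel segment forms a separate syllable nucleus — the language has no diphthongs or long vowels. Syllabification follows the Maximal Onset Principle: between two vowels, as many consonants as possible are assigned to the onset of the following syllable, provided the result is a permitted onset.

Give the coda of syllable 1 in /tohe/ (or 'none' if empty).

none

The vowels are o, e — 2 nuclei, so 2 syllables.
/o…e/ gap (V1→V2): just /h/ — single C goes to the following onset.
Putting it together: to.he.
Syllable 1 is /to/: onset /t/, nucleus /o/, coda ∅.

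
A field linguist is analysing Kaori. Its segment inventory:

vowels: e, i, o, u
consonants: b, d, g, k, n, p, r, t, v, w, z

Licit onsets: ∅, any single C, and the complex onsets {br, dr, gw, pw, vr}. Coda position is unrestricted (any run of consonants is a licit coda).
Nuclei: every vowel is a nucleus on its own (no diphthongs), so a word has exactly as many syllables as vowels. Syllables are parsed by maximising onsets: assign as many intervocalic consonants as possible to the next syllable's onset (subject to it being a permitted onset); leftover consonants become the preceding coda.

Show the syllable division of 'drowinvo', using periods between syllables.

dro.win.vo

Nuclei (vowels): o, i, o → 3 syllables.
/o…i/ gap (V1→V2): /w/ → onset of the next syllable (single consonants are always licit onsets).
/i…o/ gap (V2→V3): /nv/ — longest licit onset from the right is /v/, leaving /n/ as coda.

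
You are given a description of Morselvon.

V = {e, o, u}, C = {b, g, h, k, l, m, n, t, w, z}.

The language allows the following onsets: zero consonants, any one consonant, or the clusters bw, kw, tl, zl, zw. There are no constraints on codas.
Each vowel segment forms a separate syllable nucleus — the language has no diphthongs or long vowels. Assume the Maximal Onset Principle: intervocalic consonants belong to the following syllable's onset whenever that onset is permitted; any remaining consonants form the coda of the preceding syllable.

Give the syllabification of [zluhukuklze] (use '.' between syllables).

zlu.hu.kukl.ze

The vowels are u, u, u, e — 4 nuclei, so 4 syllables.
V1 /u/ – V2 /u/: /h/ is a single consonant, so it becomes the next onset.
V2 /u/ – V3 /u/: /k/ → onset of the next syllable (single consonants are always licit onsets).
V3 /u/ – V4 /e/: /klz/ — longest licit onset from the right is /z/, leaving /kl/ as coda.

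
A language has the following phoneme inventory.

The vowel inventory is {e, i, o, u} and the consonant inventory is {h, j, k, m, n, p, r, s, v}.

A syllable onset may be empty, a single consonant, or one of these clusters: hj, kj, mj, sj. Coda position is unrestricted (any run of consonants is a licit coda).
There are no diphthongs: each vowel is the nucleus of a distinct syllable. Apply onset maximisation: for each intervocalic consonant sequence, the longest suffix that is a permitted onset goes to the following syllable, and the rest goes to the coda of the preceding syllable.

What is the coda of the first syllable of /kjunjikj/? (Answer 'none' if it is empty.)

Vowels present: u, i; each is a nucleus, giving 2 syllables.
Between /u/ (V1) and /i/ (V2): /nj/ — longest licit onset from the right is /j/, leaving /n/ as coda.
Result: kjun.jikj.
Syllable 1 is /kjun/: onset /kj/, nucleus /u/, coda /n/.

n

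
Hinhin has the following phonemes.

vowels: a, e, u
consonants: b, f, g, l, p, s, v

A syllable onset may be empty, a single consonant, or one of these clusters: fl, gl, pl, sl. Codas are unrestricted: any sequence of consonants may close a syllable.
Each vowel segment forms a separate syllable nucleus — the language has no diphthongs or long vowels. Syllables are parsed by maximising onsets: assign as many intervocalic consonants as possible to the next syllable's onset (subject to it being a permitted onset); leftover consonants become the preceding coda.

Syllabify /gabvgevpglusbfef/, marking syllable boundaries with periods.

Nuclei (vowels): a, e, u, e → 4 syllables.
σ1/σ2 boundary: /bvg/ splits as /bv/ + /g/ (/g/ is the longest suffix that is a licit onset).
σ2/σ3 boundary: /vpgl/ — longest licit onset from the right is /gl/, leaving /vp/ as coda.
σ3/σ4 boundary: /sbf/ splits as /sb/ + /f/ (/f/ is the longest suffix that is a licit onset).

gabv.gevp.glusb.fef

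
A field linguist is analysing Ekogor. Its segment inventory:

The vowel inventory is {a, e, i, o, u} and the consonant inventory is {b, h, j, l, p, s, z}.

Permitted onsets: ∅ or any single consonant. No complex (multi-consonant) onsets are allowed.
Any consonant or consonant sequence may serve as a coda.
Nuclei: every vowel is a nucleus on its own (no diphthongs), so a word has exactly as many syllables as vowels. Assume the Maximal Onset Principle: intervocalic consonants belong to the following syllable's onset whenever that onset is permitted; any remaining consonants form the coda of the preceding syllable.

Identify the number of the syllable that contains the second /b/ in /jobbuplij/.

2

Nuclei (vowels): o, u, i → 3 syllables.
Between /o/ (V1) and /u/ (V2): /bb/ — longest licit onset from the right is /b/, leaving /b/ as coda.
Between /u/ (V2) and /i/ (V3): /pl/ splits as /p/ + /l/ (/l/ is the longest suffix that is a licit onset).
Putting it together: job.bup.lij.
The second /b/ is in the onset of syllable 2 (/bup/).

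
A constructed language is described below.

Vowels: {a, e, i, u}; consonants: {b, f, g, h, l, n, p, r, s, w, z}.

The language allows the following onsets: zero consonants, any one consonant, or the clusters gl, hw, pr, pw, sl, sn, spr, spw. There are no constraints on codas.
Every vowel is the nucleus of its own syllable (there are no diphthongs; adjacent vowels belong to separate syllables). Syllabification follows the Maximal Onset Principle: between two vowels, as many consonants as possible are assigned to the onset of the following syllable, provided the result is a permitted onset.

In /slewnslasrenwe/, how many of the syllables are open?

Nuclei (vowels): e, a, e, e → 4 syllables.
σ1/σ2 boundary: /wnsl/; trying suffixes from longest down, /sl/ is the first permitted one, so coda /wn/ | onset /sl/.
σ2/σ3 boundary: /sr/ — longest licit onset from the right is /r/, leaving /s/ as coda.
σ3/σ4 boundary: /nw/ — longest licit onset from the right is /w/, leaving /n/ as coda.
Result: slewn.slas.ren.we.
Classifying each syllable: /slewn/ (closed), /slas/ (closed), /ren/ (closed), /we/ (open).
Open syllables: 1.

1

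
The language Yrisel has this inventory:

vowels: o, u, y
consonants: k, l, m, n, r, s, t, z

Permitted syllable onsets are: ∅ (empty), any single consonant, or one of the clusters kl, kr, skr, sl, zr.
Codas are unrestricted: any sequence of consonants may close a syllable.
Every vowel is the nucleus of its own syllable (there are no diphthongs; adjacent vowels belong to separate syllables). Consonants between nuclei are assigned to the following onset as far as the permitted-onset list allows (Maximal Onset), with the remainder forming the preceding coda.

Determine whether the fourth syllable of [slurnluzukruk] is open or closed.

Vowels present: u, u, u, u; each is a nucleus, giving 4 syllables.
Between /u/ (V1) and /u/ (V2): /rnl/ — longest licit onset from the right is /l/, leaving /rn/ as coda.
Between /u/ (V2) and /u/ (V3): /z/ is a single consonant, so it becomes the next onset.
Between /u/ (V3) and /u/ (V4): cluster /kr/ — /kr/ is itself a permitted onset, so the whole cluster goes right; preceding coda = ∅.
Syllabification: slurn.lu.zu.kruk.
Syllable 4 is /kruk/ with coda /k/, so it is closed.

closed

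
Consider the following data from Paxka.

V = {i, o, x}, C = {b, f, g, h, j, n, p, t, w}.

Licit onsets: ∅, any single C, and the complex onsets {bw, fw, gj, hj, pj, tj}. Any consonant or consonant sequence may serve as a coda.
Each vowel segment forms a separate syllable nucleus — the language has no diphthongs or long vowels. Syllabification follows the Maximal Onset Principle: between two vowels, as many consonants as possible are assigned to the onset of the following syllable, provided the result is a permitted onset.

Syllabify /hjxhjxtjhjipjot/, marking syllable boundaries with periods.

Vowels present: x, x, i, o; each is a nucleus, giving 4 syllables.
/x…x/ gap (V1→V2): /hj/ is a licit onset in full, so it all attaches to the next syllable.
/x…i/ gap (V2→V3): /tjhj/; trying suffixes from longest down, /hj/ is the first permitted one, so coda /tj/ | onset /hj/.
/i…o/ gap (V3→V4): /pj/ is a licit onset in full, so it all attaches to the next syllable.

hjx.hjxtj.hji.pjot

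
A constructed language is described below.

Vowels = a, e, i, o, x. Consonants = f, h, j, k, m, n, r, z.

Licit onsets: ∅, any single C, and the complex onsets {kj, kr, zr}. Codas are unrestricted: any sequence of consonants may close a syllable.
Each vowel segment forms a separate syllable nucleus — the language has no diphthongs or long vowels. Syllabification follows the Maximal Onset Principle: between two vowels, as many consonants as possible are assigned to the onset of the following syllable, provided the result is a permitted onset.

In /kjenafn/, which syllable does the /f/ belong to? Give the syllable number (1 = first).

2

The vowels are e, a — 2 nuclei, so 2 syllables.
σ1/σ2 boundary: just /n/ — single C goes to the following onset.
Putting it together: kje.nafn.
The /f/ is in the coda of syllable 2 (/nafn/).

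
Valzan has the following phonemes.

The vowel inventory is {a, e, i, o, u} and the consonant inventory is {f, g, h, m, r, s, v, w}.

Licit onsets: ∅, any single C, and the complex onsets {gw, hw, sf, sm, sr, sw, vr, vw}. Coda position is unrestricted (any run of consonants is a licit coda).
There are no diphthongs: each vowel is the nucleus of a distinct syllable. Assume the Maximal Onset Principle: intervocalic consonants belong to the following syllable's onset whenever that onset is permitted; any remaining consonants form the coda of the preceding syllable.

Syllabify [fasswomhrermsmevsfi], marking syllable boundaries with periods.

The vowels are a, o, e, e, i — 5 nuclei, so 5 syllables.
/a…o/ gap (V1→V2): /ssw/ splits as /s/ + /sw/ (/sw/ is the longest suffix that is a licit onset).
/o…e/ gap (V2→V3): /mhr/ — longest licit onset from the right is /r/, leaving /mh/ as coda.
/e…e/ gap (V3→V4): /rmsm/ splits as /rm/ + /sm/ (/sm/ is the longest suffix that is a licit onset).
/e…i/ gap (V4→V5): /vsf/; trying suffixes from longest down, /sf/ is the first permitted one, so coda /v/ | onset /sf/.

fas.swomh.rerm.smev.sfi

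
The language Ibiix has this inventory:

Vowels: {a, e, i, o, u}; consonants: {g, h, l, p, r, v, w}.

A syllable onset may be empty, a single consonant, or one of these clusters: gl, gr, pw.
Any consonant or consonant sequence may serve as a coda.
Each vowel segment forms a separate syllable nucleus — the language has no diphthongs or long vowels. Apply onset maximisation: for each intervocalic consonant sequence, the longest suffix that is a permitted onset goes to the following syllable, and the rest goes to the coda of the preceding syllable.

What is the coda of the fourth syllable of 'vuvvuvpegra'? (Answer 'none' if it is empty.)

none

The vowels are u, u, e, a — 4 nuclei, so 4 syllables.
σ1/σ2 boundary: /vv/ splits as /v/ + /v/ (/v/ is the longest suffix that is a licit onset).
σ2/σ3 boundary: /vp/ — longest licit onset from the right is /p/, leaving /v/ as coda.
σ3/σ4 boundary: /gr/ is a licit onset in full, so it all attaches to the next syllable.
So the parse is vuv.vuv.pe.gra.
Syllable 4 is /gra/: onset /gr/, nucleus /a/, coda ∅.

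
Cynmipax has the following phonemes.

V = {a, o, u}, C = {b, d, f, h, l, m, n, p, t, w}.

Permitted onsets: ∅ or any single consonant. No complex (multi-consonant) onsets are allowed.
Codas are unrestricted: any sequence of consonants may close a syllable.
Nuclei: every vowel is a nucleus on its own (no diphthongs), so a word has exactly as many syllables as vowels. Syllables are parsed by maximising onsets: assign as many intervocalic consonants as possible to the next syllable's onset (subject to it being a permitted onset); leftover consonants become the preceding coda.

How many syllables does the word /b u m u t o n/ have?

3

The vowels are u, u, o — 3 nuclei, so 3 syllables.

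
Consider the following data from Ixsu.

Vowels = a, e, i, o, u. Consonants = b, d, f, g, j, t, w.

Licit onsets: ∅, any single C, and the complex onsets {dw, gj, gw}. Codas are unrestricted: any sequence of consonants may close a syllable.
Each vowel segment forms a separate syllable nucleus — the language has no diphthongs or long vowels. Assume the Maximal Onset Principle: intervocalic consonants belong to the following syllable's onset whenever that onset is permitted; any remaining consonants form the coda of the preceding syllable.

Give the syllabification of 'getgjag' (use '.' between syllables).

The vowels are e, a — 2 nuclei, so 2 syllables.
σ1/σ2 boundary: /tgj/ — longest licit onset from the right is /gj/, leaving /t/ as coda.

get.gjag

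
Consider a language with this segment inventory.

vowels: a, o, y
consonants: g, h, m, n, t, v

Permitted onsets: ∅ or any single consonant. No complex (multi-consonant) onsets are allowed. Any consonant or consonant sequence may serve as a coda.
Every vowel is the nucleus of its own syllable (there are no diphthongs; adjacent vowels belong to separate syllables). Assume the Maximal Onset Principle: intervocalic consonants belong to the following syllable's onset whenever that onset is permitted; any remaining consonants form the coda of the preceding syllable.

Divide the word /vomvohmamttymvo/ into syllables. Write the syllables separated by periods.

The vowels are o, o, a, y, o — 5 nuclei, so 5 syllables.
/o…o/ gap (V1→V2): cluster /mv/ — the longest permitted-onset suffix is /v/; onset = /v/, preceding coda = /m/.
/o…a/ gap (V2→V3): /hm/ splits as /h/ + /m/ (/m/ is the longest suffix that is a licit onset).
/a…y/ gap (V3→V4): cluster /mtt/ — the longest permitted-onset suffix is /t/; onset = /t/, preceding coda = /mt/.
/y…o/ gap (V4→V5): cluster /mv/ — the longest permitted-onset suffix is /v/; onset = /v/, preceding coda = /m/.

vom.voh.mamt.tym.vo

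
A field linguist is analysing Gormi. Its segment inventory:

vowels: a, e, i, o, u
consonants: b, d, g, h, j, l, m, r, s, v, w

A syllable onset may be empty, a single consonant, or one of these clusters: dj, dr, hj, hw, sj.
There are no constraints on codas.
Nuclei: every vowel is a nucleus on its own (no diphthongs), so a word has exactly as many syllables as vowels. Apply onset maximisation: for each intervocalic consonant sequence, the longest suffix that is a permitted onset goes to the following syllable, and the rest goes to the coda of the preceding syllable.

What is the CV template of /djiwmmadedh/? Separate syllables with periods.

Vowels present: i, a, e; each is a nucleus, giving 3 syllables.
V1 /i/ – V2 /a/: /wmm/ — longest licit onset from the right is /m/, leaving /wm/ as coda.
V2 /a/ – V3 /e/: /d/ → onset of the next syllable (single consonants are always licit onsets).
So the parse is djiwm.ma.dedh.
Mapping each syllable to C/V: /djiwm/ → CCVCC, /ma/ → CV, /dedh/ → CVCC.

CCVCC.CV.CVCC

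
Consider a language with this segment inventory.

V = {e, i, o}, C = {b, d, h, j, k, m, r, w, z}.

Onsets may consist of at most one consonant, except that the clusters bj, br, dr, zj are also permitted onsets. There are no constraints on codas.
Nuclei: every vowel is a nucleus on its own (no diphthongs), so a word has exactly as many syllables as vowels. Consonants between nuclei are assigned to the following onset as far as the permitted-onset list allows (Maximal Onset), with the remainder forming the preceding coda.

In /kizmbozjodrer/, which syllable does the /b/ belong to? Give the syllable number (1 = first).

2

Vowels present: i, o, o, e; each is a nucleus, giving 4 syllables.
V1 /i/ – V2 /o/: cluster /zmb/ — the longest permitted-onset suffix is /b/; onset = /b/, preceding coda = /zm/.
V2 /o/ – V3 /o/: cluster /zj/ — /zj/ is itself a permitted onset, so the whole cluster goes right; preceding coda = ∅.
V3 /o/ – V4 /e/: /dr/ — entire cluster is a permitted onset → onset /dr/, coda ∅.
Putting it together: kizm.bo.zjo.drer.
The /b/ is in the onset of syllable 2 (/bo/).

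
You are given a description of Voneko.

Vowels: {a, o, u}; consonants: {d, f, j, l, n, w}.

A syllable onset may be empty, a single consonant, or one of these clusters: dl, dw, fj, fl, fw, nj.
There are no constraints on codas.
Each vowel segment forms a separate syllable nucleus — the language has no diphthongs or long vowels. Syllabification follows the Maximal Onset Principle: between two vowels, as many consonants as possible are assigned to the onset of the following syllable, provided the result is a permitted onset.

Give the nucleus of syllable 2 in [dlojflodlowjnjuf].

o

Vowels present: o, o, o, u; each is a nucleus, giving 4 syllables.
The second nucleus (vowel 2 from the left) is /o/.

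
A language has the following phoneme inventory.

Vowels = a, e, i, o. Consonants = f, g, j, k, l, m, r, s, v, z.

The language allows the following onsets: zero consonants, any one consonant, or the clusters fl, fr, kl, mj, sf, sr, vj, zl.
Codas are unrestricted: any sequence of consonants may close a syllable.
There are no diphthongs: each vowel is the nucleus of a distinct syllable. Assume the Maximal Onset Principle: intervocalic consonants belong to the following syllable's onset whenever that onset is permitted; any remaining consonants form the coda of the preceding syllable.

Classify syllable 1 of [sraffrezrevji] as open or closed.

The vowels are a, e, e, i — 4 nuclei, so 4 syllables.
V1 /a/ – V2 /e/: cluster /ffr/ — the longest permitted-onset suffix is /fr/; onset = /fr/, preceding coda = /f/.
V2 /e/ – V3 /e/: /zr/ — longest licit onset from the right is /r/, leaving /z/ as coda.
V3 /e/ – V4 /i/: /vj/ is a licit onset in full, so it all attaches to the next syllable.
Result: sraf.frez.re.vji.
Syllable 1 is /sraf/ with coda /f/, so it is closed.

closed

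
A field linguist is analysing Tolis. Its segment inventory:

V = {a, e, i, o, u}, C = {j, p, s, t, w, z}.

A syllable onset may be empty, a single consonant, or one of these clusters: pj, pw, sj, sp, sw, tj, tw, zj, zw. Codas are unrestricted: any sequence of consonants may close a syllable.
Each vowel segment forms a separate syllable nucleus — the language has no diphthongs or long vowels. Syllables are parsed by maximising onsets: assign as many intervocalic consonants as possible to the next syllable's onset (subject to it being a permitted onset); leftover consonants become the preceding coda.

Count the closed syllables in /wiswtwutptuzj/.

3

The vowels are i, u, u — 3 nuclei, so 3 syllables.
/i…u/ gap (V1→V2): /swtw/ — longest licit onset from the right is /tw/, leaving /sw/ as coda.
/u…u/ gap (V2→V3): cluster /tpt/ — the longest permitted-onset suffix is /t/; onset = /t/, preceding coda = /tp/.
Putting it together: wisw.twutp.tuzj.
Classifying each syllable: /wisw/ (closed), /twutp/ (closed), /tuzj/ (closed).
Closed syllables: 3.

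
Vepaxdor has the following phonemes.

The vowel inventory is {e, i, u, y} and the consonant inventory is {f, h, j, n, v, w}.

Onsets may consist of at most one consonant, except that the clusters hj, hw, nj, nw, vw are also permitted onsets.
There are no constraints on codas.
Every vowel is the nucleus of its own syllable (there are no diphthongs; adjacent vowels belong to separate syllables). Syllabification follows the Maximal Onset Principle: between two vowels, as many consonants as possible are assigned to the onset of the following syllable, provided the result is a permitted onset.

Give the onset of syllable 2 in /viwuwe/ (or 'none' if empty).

Nuclei (vowels): i, u, e → 3 syllables.
σ1/σ2 boundary: just /w/ — single C goes to the following onset.
σ2/σ3 boundary: just /w/ — single C goes to the following onset.
Syllabification: vi.wu.we.
Syllable 2 is /wu/: onset /w/, nucleus /u/, coda ∅.

w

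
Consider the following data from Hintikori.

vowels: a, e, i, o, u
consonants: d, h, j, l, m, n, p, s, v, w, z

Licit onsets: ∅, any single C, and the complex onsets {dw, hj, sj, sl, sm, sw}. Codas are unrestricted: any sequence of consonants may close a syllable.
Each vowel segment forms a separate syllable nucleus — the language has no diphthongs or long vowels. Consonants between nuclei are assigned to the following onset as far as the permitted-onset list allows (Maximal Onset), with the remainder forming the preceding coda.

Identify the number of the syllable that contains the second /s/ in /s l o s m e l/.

Nuclei (vowels): o, e → 2 syllables.
V1 /o/ – V2 /e/: /sm/ is a licit onset in full, so it all attaches to the next syllable.
Syllabification: slo.smel.
The second /s/ is in the onset of syllable 2 (/smel/).

2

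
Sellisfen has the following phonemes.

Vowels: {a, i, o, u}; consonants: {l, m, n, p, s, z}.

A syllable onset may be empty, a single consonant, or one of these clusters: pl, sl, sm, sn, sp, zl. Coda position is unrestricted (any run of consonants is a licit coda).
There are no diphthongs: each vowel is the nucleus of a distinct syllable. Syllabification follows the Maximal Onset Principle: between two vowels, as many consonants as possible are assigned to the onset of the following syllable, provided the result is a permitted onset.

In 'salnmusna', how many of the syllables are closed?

1

Nuclei (vowels): a, u, a → 3 syllables.
Between /a/ (V1) and /u/ (V2): /lnm/ — longest licit onset from the right is /m/, leaving /ln/ as coda.
Between /u/ (V2) and /a/ (V3): cluster /sn/ — /sn/ is itself a permitted onset, so the whole cluster goes right; preceding coda = ∅.
Syllabification: saln.mu.sna.
Classifying each syllable: /saln/ (closed), /mu/ (open), /sna/ (open).
Closed syllables: 1.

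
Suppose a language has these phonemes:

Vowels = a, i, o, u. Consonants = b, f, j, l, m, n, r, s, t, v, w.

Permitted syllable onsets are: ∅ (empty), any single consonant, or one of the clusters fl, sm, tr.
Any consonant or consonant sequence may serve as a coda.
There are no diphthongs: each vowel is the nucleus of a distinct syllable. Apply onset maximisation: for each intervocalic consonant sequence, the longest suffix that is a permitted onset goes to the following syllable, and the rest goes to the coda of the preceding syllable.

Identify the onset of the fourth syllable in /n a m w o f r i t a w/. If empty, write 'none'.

t

Vowels present: a, o, i, a; each is a nucleus, giving 4 syllables.
V1 /a/ – V2 /o/: cluster /mw/ — the longest permitted-onset suffix is /w/; onset = /w/, preceding coda = /m/.
V2 /o/ – V3 /i/: /fr/ splits as /f/ + /r/ (/r/ is the longest suffix that is a licit onset).
V3 /i/ – V4 /a/: just /t/ — single C goes to the following onset.
Result: nam.wof.ri.taw.
Syllable 4 is /taw/: onset /t/, nucleus /a/, coda /w/.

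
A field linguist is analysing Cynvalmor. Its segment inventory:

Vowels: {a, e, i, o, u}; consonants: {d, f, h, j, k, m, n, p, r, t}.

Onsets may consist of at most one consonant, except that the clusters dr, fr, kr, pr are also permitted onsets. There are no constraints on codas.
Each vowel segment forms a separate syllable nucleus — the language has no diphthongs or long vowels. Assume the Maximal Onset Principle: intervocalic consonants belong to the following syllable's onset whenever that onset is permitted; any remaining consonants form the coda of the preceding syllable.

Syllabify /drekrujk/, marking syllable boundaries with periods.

Nuclei (vowels): e, u → 2 syllables.
σ1/σ2 boundary: /kr/ — entire cluster is a permitted onset → onset /kr/, coda ∅.

dre.krujk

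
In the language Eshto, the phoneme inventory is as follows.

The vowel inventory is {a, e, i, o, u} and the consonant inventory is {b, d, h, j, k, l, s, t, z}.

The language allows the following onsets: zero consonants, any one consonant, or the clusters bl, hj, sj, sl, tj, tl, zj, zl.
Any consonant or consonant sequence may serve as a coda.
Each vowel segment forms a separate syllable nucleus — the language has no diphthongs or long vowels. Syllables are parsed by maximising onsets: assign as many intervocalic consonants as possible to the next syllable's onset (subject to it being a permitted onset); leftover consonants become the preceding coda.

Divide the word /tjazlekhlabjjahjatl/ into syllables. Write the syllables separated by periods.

tja.zlekh.labj.ja.hjatl

Nuclei (vowels): a, e, a, a, a → 5 syllables.
σ1/σ2 boundary: /zl/ — entire cluster is a permitted onset → onset /zl/, coda ∅.
σ2/σ3 boundary: cluster /khl/ — the longest permitted-onset suffix is /l/; onset = /l/, preceding coda = /kh/.
σ3/σ4 boundary: /bjj/ splits as /bj/ + /j/ (/j/ is the longest suffix that is a licit onset).
σ4/σ5 boundary: /hj/ is a licit onset in full, so it all attaches to the next syllable.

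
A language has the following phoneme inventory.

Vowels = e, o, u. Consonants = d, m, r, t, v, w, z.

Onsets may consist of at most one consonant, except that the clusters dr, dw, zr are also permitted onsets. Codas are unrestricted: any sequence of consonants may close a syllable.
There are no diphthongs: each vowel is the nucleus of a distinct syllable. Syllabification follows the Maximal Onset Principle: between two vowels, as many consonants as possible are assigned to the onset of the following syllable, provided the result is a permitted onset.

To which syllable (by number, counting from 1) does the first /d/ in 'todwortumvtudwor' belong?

Vowels present: o, o, u, u, o; each is a nucleus, giving 5 syllables.
Between /o/ (V1) and /o/ (V2): cluster /dw/ — /dw/ is itself a permitted onset, so the whole cluster goes right; preceding coda = ∅.
Between /o/ (V2) and /u/ (V3): /rt/; trying suffixes from longest down, /t/ is the first permitted one, so coda /r/ | onset /t/.
Between /u/ (V3) and /u/ (V4): /mvt/; trying suffixes from longest down, /t/ is the first permitted one, so coda /mv/ | onset /t/.
Between /u/ (V4) and /o/ (V5): cluster /dw/ — /dw/ is itself a permitted onset, so the whole cluster goes right; preceding coda = ∅.
Result: to.dwor.tumv.tu.dwor.
The first /d/ is in the onset of syllable 2 (/dwor/).

2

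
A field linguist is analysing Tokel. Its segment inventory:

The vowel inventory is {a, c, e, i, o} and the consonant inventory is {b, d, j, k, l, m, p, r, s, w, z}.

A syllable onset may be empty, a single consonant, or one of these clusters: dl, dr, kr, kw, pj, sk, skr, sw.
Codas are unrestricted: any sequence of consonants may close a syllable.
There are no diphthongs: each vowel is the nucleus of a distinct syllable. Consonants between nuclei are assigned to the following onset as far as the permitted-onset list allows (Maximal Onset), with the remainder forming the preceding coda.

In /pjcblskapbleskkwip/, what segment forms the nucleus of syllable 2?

Vowels present: c, a, e, i; each is a nucleus, giving 4 syllables.
The second nucleus (vowel 2 from the left) is /a/.

a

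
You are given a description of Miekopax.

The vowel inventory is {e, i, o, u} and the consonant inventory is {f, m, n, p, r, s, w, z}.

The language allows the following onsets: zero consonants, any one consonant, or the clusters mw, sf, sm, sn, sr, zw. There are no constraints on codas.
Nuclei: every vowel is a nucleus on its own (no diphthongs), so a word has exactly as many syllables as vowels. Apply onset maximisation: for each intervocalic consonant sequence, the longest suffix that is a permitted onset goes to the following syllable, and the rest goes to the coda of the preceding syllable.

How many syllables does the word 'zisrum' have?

2

Vowels present: i, u; each is a nucleus, giving 2 syllables.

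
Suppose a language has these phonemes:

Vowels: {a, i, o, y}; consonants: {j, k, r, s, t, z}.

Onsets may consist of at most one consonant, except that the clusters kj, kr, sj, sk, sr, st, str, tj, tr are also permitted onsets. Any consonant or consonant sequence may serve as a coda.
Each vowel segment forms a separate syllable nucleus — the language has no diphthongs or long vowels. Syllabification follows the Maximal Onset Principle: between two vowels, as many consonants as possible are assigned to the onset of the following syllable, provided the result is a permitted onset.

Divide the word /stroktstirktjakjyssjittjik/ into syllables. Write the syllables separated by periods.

The vowels are o, i, a, y, i, i — 6 nuclei, so 6 syllables.
Between /o/ (V1) and /i/ (V2): /ktst/; trying suffixes from longest down, /st/ is the first permitted one, so coda /kt/ | onset /st/.
Between /i/ (V2) and /a/ (V3): /rktj/ splits as /rk/ + /tj/ (/tj/ is the longest suffix that is a licit onset).
Between /a/ (V3) and /y/ (V4): /kj/ is a licit onset in full, so it all attaches to the next syllable.
Between /y/ (V4) and /i/ (V5): /ssj/; trying suffixes from longest down, /sj/ is the first permitted one, so coda /s/ | onset /sj/.
Between /i/ (V5) and /i/ (V6): /ttj/ splits as /t/ + /tj/ (/tj/ is the longest suffix that is a licit onset).

strokt.stirk.tja.kjys.sjit.tjik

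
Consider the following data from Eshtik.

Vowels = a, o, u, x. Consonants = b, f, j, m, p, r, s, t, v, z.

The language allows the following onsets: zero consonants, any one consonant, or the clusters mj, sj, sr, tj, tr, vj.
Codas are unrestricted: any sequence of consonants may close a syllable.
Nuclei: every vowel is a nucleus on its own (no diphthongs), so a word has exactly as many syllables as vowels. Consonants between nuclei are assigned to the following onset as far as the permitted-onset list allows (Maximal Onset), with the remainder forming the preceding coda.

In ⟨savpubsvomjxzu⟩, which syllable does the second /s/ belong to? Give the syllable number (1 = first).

Vowels present: a, u, o, x, u; each is a nucleus, giving 5 syllables.
Between /a/ (V1) and /u/ (V2): /vp/ splits as /v/ + /p/ (/p/ is the longest suffix that is a licit onset).
Between /u/ (V2) and /o/ (V3): /bsv/ splits as /bs/ + /v/ (/v/ is the longest suffix that is a licit onset).
Between /o/ (V3) and /x/ (V4): /mj/ is a licit onset in full, so it all attaches to the next syllable.
Between /x/ (V4) and /u/ (V5): just /z/ — single C goes to the following onset.
Result: sav.pubs.vo.mjx.zu.
The second /s/ is in the coda of syllable 2 (/pubs/).

2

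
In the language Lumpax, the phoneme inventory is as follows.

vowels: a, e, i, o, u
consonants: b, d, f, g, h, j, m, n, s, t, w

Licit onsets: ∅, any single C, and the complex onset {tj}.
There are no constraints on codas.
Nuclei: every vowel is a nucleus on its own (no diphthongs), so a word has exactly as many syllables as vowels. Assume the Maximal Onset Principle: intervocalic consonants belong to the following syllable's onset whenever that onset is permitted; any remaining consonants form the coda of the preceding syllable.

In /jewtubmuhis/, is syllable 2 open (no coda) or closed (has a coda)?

closed

Nuclei (vowels): e, u, u, i → 4 syllables.
/e…u/ gap (V1→V2): cluster /wt/ — the longest permitted-onset suffix is /t/; onset = /t/, preceding coda = /w/.
/u…u/ gap (V2→V3): /bm/ — longest licit onset from the right is /m/, leaving /b/ as coda.
/u…i/ gap (V3→V4): /h/ → onset of the next syllable (single consonants are always licit onsets).
Putting it together: jew.tub.mu.his.
Syllable 2 is /tub/ with coda /b/, so it is closed.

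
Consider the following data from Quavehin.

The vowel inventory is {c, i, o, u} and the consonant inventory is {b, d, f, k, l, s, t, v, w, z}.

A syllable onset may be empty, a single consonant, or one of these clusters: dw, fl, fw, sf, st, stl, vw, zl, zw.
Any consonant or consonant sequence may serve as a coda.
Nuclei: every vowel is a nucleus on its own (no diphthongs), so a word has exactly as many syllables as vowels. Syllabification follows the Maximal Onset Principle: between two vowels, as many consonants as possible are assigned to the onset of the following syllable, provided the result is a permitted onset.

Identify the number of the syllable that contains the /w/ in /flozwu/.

The vowels are o, u — 2 nuclei, so 2 syllables.
Between /o/ (V1) and /u/ (V2): /zw/ is a licit onset in full, so it all attaches to the next syllable.
Result: flo.zwu.
The /w/ is in the onset of syllable 2 (/zwu/).

2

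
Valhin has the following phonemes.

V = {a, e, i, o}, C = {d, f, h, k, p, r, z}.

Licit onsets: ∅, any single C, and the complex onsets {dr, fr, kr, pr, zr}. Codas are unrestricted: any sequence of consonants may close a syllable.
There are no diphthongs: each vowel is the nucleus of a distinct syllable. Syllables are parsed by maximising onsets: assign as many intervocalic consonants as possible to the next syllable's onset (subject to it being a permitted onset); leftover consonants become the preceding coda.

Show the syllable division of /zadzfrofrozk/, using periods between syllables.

zadz.fro.frozk

Nuclei (vowels): a, o, o → 3 syllables.
/a…o/ gap (V1→V2): /dzfr/; trying suffixes from longest down, /fr/ is the first permitted one, so coda /dz/ | onset /fr/.
/o…o/ gap (V2→V3): /fr/ is a licit onset in full, so it all attaches to the next syllable.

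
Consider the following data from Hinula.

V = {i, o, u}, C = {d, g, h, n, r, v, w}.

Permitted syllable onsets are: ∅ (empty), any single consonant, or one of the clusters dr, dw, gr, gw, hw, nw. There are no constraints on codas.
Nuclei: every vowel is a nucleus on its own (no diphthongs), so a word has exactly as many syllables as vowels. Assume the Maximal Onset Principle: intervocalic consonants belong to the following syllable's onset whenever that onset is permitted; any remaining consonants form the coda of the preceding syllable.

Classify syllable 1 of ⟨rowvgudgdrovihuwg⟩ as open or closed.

closed

Nuclei (vowels): o, u, o, i, u → 5 syllables.
Between /o/ (V1) and /u/ (V2): cluster /wvg/ — the longest permitted-onset suffix is /g/; onset = /g/, preceding coda = /wv/.
Between /u/ (V2) and /o/ (V3): /dgdr/ — longest licit onset from the right is /dr/, leaving /dg/ as coda.
Between /o/ (V3) and /i/ (V4): just /v/ — single C goes to the following onset.
Between /i/ (V4) and /u/ (V5): /h/ is a single consonant, so it becomes the next onset.
So the parse is rowv.gudg.dro.vi.huwg.
Syllable 1 is /rowv/ with coda /wv/, so it is closed.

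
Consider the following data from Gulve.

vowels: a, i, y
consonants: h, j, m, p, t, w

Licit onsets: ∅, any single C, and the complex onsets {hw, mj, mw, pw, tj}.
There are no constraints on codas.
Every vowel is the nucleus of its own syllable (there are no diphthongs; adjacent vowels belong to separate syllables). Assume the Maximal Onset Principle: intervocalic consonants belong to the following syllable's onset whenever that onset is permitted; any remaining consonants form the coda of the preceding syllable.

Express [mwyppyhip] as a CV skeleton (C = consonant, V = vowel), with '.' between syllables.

CCVC.CV.CVC

Nuclei (vowels): y, y, i → 3 syllables.
Between /y/ (V1) and /y/ (V2): /pp/ — longest licit onset from the right is /p/, leaving /p/ as coda.
Between /y/ (V2) and /i/ (V3): /h/ → onset of the next syllable (single consonants are always licit onsets).
So the parse is mwyp.py.hip.
Mapping each syllable to C/V: /mwyp/ → CCVC, /py/ → CV, /hip/ → CVC.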